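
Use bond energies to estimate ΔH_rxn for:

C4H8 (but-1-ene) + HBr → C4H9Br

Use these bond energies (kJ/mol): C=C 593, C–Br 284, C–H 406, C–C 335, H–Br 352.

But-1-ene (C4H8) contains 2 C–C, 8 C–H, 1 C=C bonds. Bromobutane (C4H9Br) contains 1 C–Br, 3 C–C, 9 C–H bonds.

Bonds broken (reactants):
  C–C: 2 × 335 = 670
  C–H: 8 × 406 = 3248
  C=C: 1 × 593 = 593
  H–Br: 1 × 352 = 352
  Σ(broken) = 4863 kJ
Bonds formed (products):
  C–Br: 1 × 284 = 284
  C–C: 3 × 335 = 1005
  C–H: 9 × 406 = 3654
  Σ(formed) = 4943 kJ
ΔH = Σ(broken) − Σ(formed) = 4863 − 4943 = −80 kJ

ΔH ≈ −80 kJ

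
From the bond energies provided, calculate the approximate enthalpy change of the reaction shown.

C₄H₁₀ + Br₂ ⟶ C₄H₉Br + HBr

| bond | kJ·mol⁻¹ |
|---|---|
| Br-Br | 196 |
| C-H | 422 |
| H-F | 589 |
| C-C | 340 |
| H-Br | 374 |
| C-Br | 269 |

ΔH ≈ −25 kJ

Bonds broken (reactants):
  Br-Br: 1 × 196 = 196
  C-C: 3 × 340 = 1020
  C-H: 10 × 422 = 4220
  Σ(broken) = 5436 kJ
Bonds formed (products):
  C-Br: 1 × 269 = 269
  C-C: 3 × 340 = 1020
  C-H: 9 × 422 = 3798
  H-Br: 1 × 374 = 374
  Σ(formed) = 5461 kJ
ΔH = Σ(broken) − Σ(formed) = 5436 − 5461 = −25 kJ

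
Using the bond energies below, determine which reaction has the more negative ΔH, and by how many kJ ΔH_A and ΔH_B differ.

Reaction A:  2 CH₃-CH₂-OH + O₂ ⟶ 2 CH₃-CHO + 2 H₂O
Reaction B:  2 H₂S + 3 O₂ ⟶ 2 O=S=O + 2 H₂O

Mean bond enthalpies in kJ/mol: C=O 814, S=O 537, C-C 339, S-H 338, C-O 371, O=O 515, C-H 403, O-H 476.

Reaction A:
  Bonds broken (reactants):
    C-C: 2 × 339 = 678
    C-H: 10 × 403 = 4030
    C-O: 2 × 371 = 742
    O-H: 2 × 476 = 952
    O=O: 1 × 515 = 515
    Σ(broken) = 6917 kJ
  Bonds formed (products):
    C-C: 2 × 339 = 678
    C-H: 8 × 403 = 3224
    C=O: 2 × 814 = 1628
    O-H: 4 × 476 = 1904
    Σ(formed) = 7434 kJ
  ΔH_A = 6917 − 7434 = −517 kJ
Reaction B:
  Bonds broken (reactants):
    O=O: 3 × 515 = 1545
    S-H: 4 × 338 = 1352
    Σ(broken) = 2897 kJ
  Bonds formed (products):
    O-H: 4 × 476 = 1904
    S=O: 4 × 537 = 2148
    Σ(formed) = 4052 kJ
  ΔH_B = 2897 − 4052 = −1155 kJ
ΔH_A − ΔH_B = +638 kJ, so reaction B has the more negative ΔH; |ΔH_A − ΔH_B| = 638 kJ.

Reaction B, by 638 kJ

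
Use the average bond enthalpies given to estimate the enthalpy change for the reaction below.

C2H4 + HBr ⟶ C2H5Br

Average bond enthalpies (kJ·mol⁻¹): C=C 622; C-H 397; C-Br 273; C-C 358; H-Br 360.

ΔH ≈ −46 kJ

Bonds broken (reactants):
  C-H: 4 × 397 = 1588
  C=C: 1 × 622 = 622
  H-Br: 1 × 360 = 360
  Σ(broken) = 2570 kJ
Bonds formed (products):
  C-Br: 1 × 273 = 273
  C-C: 1 × 358 = 358
  C-H: 5 × 397 = 1985
  Σ(formed) = 2616 kJ
ΔH = Σ(broken) − Σ(formed) = 2570 − 2616 = −46 kJ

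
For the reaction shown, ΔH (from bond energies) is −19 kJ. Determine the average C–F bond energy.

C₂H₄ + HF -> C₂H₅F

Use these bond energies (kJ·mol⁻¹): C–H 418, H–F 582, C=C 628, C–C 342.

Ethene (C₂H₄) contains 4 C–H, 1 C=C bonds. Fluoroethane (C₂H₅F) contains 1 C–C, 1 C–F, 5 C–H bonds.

D(C–F) ≈ 469 kJ/mol

Let D be the C–F bond energy.
Σ(broken) = 4×418 + 1×628 + 1×582 = 2882
Σ(formed) = 1×342 + 1×D + 5×418 = 2432 + D
ΔH = Σ(broken) − Σ(formed) = (2882) − (2432 + D) = +450 − D
Setting this equal to −19 kJ gives D = 469 kJ/mol.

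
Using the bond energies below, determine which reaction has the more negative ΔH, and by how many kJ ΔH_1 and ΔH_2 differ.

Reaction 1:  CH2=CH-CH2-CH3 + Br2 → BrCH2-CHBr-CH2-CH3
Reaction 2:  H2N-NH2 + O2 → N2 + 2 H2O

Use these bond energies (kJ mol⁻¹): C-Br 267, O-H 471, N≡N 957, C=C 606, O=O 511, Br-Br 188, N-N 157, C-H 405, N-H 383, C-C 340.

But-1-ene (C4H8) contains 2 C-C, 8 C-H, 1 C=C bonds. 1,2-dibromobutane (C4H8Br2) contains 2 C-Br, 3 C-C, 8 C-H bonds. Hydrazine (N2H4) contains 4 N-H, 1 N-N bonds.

Reaction 2, by 561 kJ

Reaction 1:
  Bonds broken (reactants):
    Br-Br: 1 × 188 = 188
    C-C: 2 × 340 = 680
    C-H: 8 × 405 = 3240
    C=C: 1 × 606 = 606
    Σ(broken) = 4714 kJ
  Bonds formed (products):
    C-Br: 2 × 267 = 534
    C-C: 3 × 340 = 1020
    C-H: 8 × 405 = 3240
    Σ(formed) = 4794 kJ
  ΔH_1 = 4714 − 4794 = −80 kJ
Reaction 2:
  Bonds broken (reactants):
    N-H: 4 × 383 = 1532
    N-N: 1 × 157 = 157
    O=O: 1 × 511 = 511
    Σ(broken) = 2200 kJ
  Bonds formed (products):
    N≡N: 1 × 957 = 957
    O-H: 4 × 471 = 1884
    Σ(formed) = 2841 kJ
  ΔH_2 = 2200 − 2841 = −641 kJ
ΔH_1 − ΔH_2 = +561 kJ, so reaction 2 has the more negative ΔH; |ΔH_1 − ΔH_2| = 561 kJ.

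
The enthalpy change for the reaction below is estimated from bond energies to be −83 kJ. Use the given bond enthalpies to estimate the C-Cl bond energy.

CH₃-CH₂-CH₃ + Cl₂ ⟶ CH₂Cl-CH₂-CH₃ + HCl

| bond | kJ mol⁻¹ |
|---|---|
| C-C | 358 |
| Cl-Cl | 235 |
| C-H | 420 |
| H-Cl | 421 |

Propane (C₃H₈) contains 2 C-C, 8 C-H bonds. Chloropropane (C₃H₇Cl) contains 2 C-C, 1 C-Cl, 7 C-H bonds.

Let D be the C-Cl bond energy.
Σ(broken) = 2×358 + 8×420 + 1×235 = 4311
Σ(formed) = 2×358 + 1×D + 7×420 + 1×421 = 4077 + D
ΔH = Σ(broken) − Σ(formed) = (4311) − (4077 + D) = +234 − D
Setting this equal to −83 kJ gives D = 317 kJ/mol.

D(C-Cl) ≈ 317 kJ/mol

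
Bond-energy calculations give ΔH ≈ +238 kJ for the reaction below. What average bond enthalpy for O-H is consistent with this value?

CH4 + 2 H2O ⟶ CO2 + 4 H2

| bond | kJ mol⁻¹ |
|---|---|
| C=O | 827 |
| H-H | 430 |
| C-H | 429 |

D(O-H) ≈ 474 kJ/mol

Let D be the O-H bond energy.
Σ(broken) = 4×429 + 4×D = 1716 + 4D
Σ(formed) = 2×827 + 4×430 = 3374
ΔH = Σ(broken) − Σ(formed) = (1716 + 4D) − (3374) = −1658 + 4D
Setting this equal to +238 kJ gives 4D = 1896, so D = 474 kJ/mol.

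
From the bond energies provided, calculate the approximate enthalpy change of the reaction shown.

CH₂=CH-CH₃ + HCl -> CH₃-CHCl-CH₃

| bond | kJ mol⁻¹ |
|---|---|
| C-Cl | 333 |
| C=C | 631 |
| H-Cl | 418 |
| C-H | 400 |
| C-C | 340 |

ΔH ≈ −24 kJ

Bonds broken (reactants):
  C-C: 1 × 340 = 340
  C-H: 6 × 400 = 2400
  C=C: 1 × 631 = 631
  H-Cl: 1 × 418 = 418
  Σ(broken) = 3789 kJ
Bonds formed (products):
  C-C: 2 × 340 = 680
  C-Cl: 1 × 333 = 333
  C-H: 7 × 400 = 2800
  Σ(formed) = 3813 kJ
ΔH = Σ(broken) − Σ(formed) = 3789 − 3813 = −24 kJ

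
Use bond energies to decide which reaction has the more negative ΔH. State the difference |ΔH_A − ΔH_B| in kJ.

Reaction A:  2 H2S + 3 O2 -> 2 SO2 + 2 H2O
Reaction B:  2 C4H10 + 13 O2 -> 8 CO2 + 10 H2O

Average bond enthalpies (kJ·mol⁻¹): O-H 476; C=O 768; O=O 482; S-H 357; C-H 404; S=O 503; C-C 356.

Reaction B, by 4284 kJ

Reaction A:
  Bonds broken (reactants):
    O=O: 3 × 482 = 1446
    S-H: 4 × 357 = 1428
    Σ(broken) = 2874 kJ
  Bonds formed (products):
    O-H: 4 × 476 = 1904
    S=O: 4 × 503 = 2012
    Σ(formed) = 3916 kJ
  ΔH_A = 2874 − 3916 = −1042 kJ
Reaction B:
  Bonds broken (reactants):
    C-C: 6 × 356 = 2136
    C-H: 20 × 404 = 8080
    O=O: 13 × 482 = 6266
    Σ(broken) = 16482 kJ
  Bonds formed (products):
    C=O: 16 × 768 = 12288
    O-H: 20 × 476 = 9520
    Σ(formed) = 21808 kJ
  ΔH_B = 16482 − 21808 = −5326 kJ
ΔH_A − ΔH_B = +4284 kJ, so reaction B has the more negative ΔH; |ΔH_A − ΔH_B| = 4284 kJ.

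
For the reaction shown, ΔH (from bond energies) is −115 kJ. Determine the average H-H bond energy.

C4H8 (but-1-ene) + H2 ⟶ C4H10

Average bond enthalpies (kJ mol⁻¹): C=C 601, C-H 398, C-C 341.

D(H-H) ≈ 421 kJ/mol

Let D be the H-H bond energy.
Σ(broken) = 2×341 + 8×398 + 1×601 + 1×D = 4467 + D
Σ(formed) = 3×341 + 10×398 = 5003
ΔH = Σ(broken) − Σ(formed) = (4467 + D) − (5003) = −536 + D
Setting this equal to −115 kJ gives D = 421 kJ/mol.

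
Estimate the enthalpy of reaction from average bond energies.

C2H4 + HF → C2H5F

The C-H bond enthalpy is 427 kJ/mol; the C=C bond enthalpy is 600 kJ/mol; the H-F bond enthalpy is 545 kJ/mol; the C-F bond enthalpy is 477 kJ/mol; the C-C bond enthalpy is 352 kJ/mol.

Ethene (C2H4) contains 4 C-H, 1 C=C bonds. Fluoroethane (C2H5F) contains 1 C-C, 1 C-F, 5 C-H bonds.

ΔH ≈ −111 kJ

Bonds broken (reactants):
  C-H: 4 × 427 = 1708
  C=C: 1 × 600 = 600
  H-F: 1 × 545 = 545
  Σ(broken) = 2853 kJ
Bonds formed (products):
  C-C: 1 × 352 = 352
  C-F: 1 × 477 = 477
  C-H: 5 × 427 = 2135
  Σ(formed) = 2964 kJ
ΔH = Σ(broken) − Σ(formed) = 2853 − 2964 = −111 kJ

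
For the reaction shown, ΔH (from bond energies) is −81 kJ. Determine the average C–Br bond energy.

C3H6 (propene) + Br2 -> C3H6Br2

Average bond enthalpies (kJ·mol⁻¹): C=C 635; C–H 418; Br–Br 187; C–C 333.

Let D be the C–Br bond energy.
Σ(broken) = 1×187 + 1×333 + 6×418 + 1×635 = 3663
Σ(formed) = 2×D + 2×333 + 6×418 = 3174 + 2D
ΔH = Σ(broken) − Σ(formed) = (3663) − (3174 + 2D) = +489 − 2D
Setting this equal to −81 kJ gives 2D = 570, so D = 285 kJ/mol.

D(C–Br) ≈ 285 kJ/mol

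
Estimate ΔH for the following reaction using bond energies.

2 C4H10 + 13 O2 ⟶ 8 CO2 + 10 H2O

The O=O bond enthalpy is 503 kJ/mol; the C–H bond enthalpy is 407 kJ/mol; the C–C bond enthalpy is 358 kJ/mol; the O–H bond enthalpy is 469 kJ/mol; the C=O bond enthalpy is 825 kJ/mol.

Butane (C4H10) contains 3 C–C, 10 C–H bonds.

ΔH ≈ −5753 kJ

Bonds broken (reactants):
  C–C: 6 × 358 = 2148
  C–H: 20 × 407 = 8140
  O=O: 13 × 503 = 6539
  Σ(broken) = 16827 kJ
Bonds formed (products):
  C=O: 16 × 825 = 13200
  O–H: 20 × 469 = 9380
  Σ(formed) = 22580 kJ
ΔH = Σ(broken) − Σ(formed) = 16827 − 22580 = −5753 kJ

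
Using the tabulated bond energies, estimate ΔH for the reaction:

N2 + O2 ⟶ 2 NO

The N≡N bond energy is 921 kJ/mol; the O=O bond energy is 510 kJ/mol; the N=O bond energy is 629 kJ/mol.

Bonds broken (reactants):
  N≡N: 1 × 921 = 921
  O=O: 1 × 510 = 510
  Σ(broken) = 1431 kJ
Bonds formed (products):
  N=O: 2 × 629 = 1258
  Σ(formed) = 1258 kJ
ΔH = Σ(broken) − Σ(formed) = 1431 − 1258 = +173 kJ

ΔH ≈ +173 kJ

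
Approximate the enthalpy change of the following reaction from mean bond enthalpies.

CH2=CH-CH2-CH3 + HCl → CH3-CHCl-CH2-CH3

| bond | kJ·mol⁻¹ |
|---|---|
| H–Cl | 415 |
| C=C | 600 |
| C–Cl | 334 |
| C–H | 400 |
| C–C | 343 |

ΔH ≈ −62 kJ

Bonds broken (reactants):
  C–C: 2 × 343 = 686
  C–H: 8 × 400 = 3200
  C=C: 1 × 600 = 600
  H–Cl: 1 × 415 = 415
  Σ(broken) = 4901 kJ
Bonds formed (products):
  C–C: 3 × 343 = 1029
  C–Cl: 1 × 334 = 334
  C–H: 9 × 400 = 3600
  Σ(formed) = 4963 kJ
ΔH = Σ(broken) − Σ(formed) = 4901 − 4963 = −62 kJ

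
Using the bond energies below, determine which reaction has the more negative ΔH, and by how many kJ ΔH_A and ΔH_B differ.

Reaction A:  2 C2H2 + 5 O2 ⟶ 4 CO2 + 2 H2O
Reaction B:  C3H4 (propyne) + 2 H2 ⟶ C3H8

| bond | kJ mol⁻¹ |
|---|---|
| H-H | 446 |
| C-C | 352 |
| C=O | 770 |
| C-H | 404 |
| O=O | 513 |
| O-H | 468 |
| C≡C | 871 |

Reaction A, by 1904 kJ

Reaction A:
  Bonds broken (reactants):
    C≡C: 2 × 871 = 1742
    C-H: 4 × 404 = 1616
    O=O: 5 × 513 = 2565
    Σ(broken) = 5923 kJ
  Bonds formed (products):
    C=O: 8 × 770 = 6160
    O-H: 4 × 468 = 1872
    Σ(formed) = 8032 kJ
  ΔH_A = 5923 − 8032 = −2109 kJ
Reaction B:
  Bonds broken (reactants):
    C≡C: 1 × 871 = 871
    C-C: 1 × 352 = 352
    C-H: 4 × 404 = 1616
    H-H: 2 × 446 = 892
    Σ(broken) = 3731 kJ
  Bonds formed (products):
    C-C: 2 × 352 = 704
    C-H: 8 × 404 = 3232
    Σ(formed) = 3936 kJ
  ΔH_B = 3731 − 3936 = −205 kJ
ΔH_A − ΔH_B = −1904 kJ, so reaction A has the more negative ΔH; |ΔH_A − ΔH_B| = 1904 kJ.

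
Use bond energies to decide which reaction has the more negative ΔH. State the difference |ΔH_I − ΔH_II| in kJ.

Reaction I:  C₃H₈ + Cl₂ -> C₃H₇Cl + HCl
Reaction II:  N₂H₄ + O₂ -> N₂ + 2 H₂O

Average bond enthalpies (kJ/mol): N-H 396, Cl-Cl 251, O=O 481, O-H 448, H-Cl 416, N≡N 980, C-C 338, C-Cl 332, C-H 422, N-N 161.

Reaction II, by 471 kJ

Reaction I:
  Bonds broken (reactants):
    C-C: 2 × 338 = 676
    C-H: 8 × 422 = 3376
    Cl-Cl: 1 × 251 = 251
    Σ(broken) = 4303 kJ
  Bonds formed (products):
    C-C: 2 × 338 = 676
    C-Cl: 1 × 332 = 332
    C-H: 7 × 422 = 2954
    H-Cl: 1 × 416 = 416
    Σ(formed) = 4378 kJ
  ΔH_I = 4303 − 4378 = −75 kJ
Reaction II:
  Bonds broken (reactants):
    N-H: 4 × 396 = 1584
    N-N: 1 × 161 = 161
    O=O: 1 × 481 = 481
    Σ(broken) = 2226 kJ
  Bonds formed (products):
    N≡N: 1 × 980 = 980
    O-H: 4 × 448 = 1792
    Σ(formed) = 2772 kJ
  ΔH_II = 2226 − 2772 = −546 kJ
ΔH_I − ΔH_II = +471 kJ, so reaction II has the more negative ΔH; |ΔH_I − ΔH_II| = 471 kJ.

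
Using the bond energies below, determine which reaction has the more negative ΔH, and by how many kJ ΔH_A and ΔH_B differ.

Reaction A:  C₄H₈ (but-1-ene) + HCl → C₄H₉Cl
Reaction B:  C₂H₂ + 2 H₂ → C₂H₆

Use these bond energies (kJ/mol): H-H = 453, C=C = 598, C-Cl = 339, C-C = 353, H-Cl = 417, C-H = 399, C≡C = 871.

Reaction B, by 96 kJ

Reaction A:
  Bonds broken (reactants):
    C-C: 2 × 353 = 706
    C-H: 8 × 399 = 3192
    C=C: 1 × 598 = 598
    H-Cl: 1 × 417 = 417
    Σ(broken) = 4913 kJ
  Bonds formed (products):
    C-C: 3 × 353 = 1059
    C-Cl: 1 × 339 = 339
    C-H: 9 × 399 = 3591
    Σ(formed) = 4989 kJ
  ΔH_A = 4913 − 4989 = −76 kJ
Reaction B:
  Bonds broken (reactants):
    C≡C: 1 × 871 = 871
    C-H: 2 × 399 = 798
    H-H: 2 × 453 = 906
    Σ(broken) = 2575 kJ
  Bonds formed (products):
    C-C: 1 × 353 = 353
    C-H: 6 × 399 = 2394
    Σ(formed) = 2747 kJ
  ΔH_B = 2575 − 2747 = −172 kJ
ΔH_A − ΔH_B = +96 kJ, so reaction B has the more negative ΔH; |ΔH_A − ΔH_B| = 96 kJ.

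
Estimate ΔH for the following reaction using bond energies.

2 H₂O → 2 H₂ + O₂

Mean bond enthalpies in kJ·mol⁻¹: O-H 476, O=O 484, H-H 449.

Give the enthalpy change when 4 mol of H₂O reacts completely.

ΔH = +1044 kJ

Bonds broken (reactants):
  O-H: 4 × 476 = 1904
  Σ(broken) = 1904 kJ
Bonds formed (products):
  H-H: 2 × 449 = 898
  O=O: 1 × 484 = 484
  Σ(formed) = 1382 kJ
ΔH = Σ(broken) − Σ(formed) = 1904 − 1382 = +522 kJ
For 2× the reaction as written: 2 × (+522) = +1044 kJ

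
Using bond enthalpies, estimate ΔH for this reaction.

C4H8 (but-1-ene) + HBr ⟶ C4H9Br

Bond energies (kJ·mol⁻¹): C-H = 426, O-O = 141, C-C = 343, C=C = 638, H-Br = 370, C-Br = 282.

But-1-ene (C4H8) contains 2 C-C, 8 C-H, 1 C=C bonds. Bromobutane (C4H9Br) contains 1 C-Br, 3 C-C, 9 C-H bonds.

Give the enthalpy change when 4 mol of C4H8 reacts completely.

ΔH = −172 kJ

Bonds broken (reactants):
  C-C: 2 × 343 = 686
  C-H: 8 × 426 = 3408
  C=C: 1 × 638 = 638
  H-Br: 1 × 370 = 370
  Σ(broken) = 5102 kJ
Bonds formed (products):
  C-Br: 1 × 282 = 282
  C-C: 3 × 343 = 1029
  C-H: 9 × 426 = 3834
  Σ(formed) = 5145 kJ
ΔH = Σ(broken) − Σ(formed) = 5102 − 5145 = −43 kJ
For 4× the reaction as written: 4 × (−43) = −172 kJ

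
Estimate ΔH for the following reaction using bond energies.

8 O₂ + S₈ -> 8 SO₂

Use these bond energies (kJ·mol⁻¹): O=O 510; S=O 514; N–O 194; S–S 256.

Bonds broken (reactants):
  O=O: 8 × 510 = 4080
  S–S: 8 × 256 = 2048
  Σ(broken) = 6128 kJ
Bonds formed (products):
  S=O: 16 × 514 = 8224
  Σ(formed) = 8224 kJ
ΔH = Σ(broken) − Σ(formed) = 6128 − 8224 = −2096 kJ

ΔH ≈ −2096 kJ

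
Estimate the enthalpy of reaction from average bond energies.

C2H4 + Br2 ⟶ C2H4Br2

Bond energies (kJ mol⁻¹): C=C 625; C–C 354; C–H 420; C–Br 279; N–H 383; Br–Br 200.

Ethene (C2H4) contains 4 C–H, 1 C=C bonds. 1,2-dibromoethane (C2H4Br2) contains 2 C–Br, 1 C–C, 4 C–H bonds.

ΔH ≈ −87 kJ

Bonds broken (reactants):
  Br–Br: 1 × 200 = 200
  C–H: 4 × 420 = 1680
  C=C: 1 × 625 = 625
  Σ(broken) = 2505 kJ
Bonds formed (products):
  C–Br: 2 × 279 = 558
  C–C: 1 × 354 = 354
  C–H: 4 × 420 = 1680
  Σ(formed) = 2592 kJ
ΔH = Σ(broken) − Σ(formed) = 2505 − 2592 = −87 kJ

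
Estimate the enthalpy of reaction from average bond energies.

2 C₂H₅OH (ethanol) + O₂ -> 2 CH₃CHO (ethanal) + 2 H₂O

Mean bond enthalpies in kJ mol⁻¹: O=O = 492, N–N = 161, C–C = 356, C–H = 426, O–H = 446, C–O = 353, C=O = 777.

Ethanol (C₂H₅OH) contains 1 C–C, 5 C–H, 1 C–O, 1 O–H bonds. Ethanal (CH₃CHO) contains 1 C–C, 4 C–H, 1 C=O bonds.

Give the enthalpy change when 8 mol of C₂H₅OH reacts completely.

ΔH = −1584 kJ

Bonds broken (reactants):
  C–C: 2 × 356 = 712
  C–H: 10 × 426 = 4260
  C–O: 2 × 353 = 706
  O–H: 2 × 446 = 892
  O=O: 1 × 492 = 492
  Σ(broken) = 7062 kJ
Bonds formed (products):
  C–C: 2 × 356 = 712
  C–H: 8 × 426 = 3408
  C=O: 2 × 777 = 1554
  O–H: 4 × 446 = 1784
  Σ(formed) = 7458 kJ
ΔH = Σ(broken) − Σ(formed) = 7062 − 7458 = −396 kJ
For 4× the reaction as written: 4 × (−396) = −1584 kJ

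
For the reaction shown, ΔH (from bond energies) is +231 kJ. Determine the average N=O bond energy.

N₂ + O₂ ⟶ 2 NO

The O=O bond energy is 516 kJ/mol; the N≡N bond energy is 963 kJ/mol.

D(N=O) ≈ 624 kJ/mol

Let D be the N=O bond energy.
Σ(broken) = 1×963 + 1×516 = 1479
Σ(formed) = 2×D = 2D
ΔH = Σ(broken) − Σ(formed) = (1479) − (2D) = +1479 − 2D
Setting this equal to +231 kJ gives 2D = 1248, so D = 624 kJ/mol.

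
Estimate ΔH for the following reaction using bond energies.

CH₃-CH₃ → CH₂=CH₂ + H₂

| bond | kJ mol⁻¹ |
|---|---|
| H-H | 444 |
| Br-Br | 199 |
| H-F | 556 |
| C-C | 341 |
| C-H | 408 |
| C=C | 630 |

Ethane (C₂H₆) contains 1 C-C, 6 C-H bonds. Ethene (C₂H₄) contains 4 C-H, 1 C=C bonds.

Bonds broken (reactants):
  C-C: 1 × 341 = 341
  C-H: 6 × 408 = 2448
  Σ(broken) = 2789 kJ
Bonds formed (products):
  C-H: 4 × 408 = 1632
  C=C: 1 × 630 = 630
  H-H: 1 × 444 = 444
  Σ(formed) = 2706 kJ
ΔH = Σ(broken) − Σ(formed) = 2789 − 2706 = +83 kJ

ΔH ≈ +83 kJ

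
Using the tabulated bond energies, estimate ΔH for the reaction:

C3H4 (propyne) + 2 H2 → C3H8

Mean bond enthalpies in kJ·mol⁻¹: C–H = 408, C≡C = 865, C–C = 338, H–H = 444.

ΔH ≈ −217 kJ

Bonds broken (reactants):
  C≡C: 1 × 865 = 865
  C–C: 1 × 338 = 338
  C–H: 4 × 408 = 1632
  H–H: 2 × 444 = 888
  Σ(broken) = 3723 kJ
Bonds formed (products):
  C–C: 2 × 338 = 676
  C–H: 8 × 408 = 3264
  Σ(formed) = 3940 kJ
ΔH = Σ(broken) − Σ(formed) = 3723 − 3940 = −217 kJ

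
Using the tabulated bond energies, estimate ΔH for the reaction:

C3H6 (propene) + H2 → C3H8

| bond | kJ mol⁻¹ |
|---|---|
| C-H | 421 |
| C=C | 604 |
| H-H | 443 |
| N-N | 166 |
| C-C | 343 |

Bonds broken (reactants):
  C-C: 1 × 343 = 343
  C-H: 6 × 421 = 2526
  C=C: 1 × 604 = 604
  H-H: 1 × 443 = 443
  Σ(broken) = 3916 kJ
Bonds formed (products):
  C-C: 2 × 343 = 686
  C-H: 8 × 421 = 3368
  Σ(formed) = 4054 kJ
ΔH = Σ(broken) − Σ(formed) = 3916 − 4054 = −138 kJ

ΔH ≈ −138 kJ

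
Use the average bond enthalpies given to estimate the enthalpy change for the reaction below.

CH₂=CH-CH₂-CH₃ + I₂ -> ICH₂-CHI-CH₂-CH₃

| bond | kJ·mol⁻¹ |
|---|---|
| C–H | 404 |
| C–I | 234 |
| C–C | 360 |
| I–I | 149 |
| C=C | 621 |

Bonds broken (reactants):
  C–C: 2 × 360 = 720
  C–H: 8 × 404 = 3232
  C=C: 1 × 621 = 621
  I–I: 1 × 149 = 149
  Σ(broken) = 4722 kJ
Bonds formed (products):
  C–C: 3 × 360 = 1080
  C–H: 8 × 404 = 3232
  C–I: 2 × 234 = 468
  Σ(formed) = 4780 kJ
ΔH = Σ(broken) − Σ(formed) = 4722 − 4780 = −58 kJ

ΔH ≈ −58 kJ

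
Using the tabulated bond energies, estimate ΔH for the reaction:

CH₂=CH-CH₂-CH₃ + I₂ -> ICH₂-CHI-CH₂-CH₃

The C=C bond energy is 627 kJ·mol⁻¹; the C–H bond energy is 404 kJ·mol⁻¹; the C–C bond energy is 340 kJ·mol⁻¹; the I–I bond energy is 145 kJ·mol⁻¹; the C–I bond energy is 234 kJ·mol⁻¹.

ΔH ≈ −36 kJ

Bonds broken (reactants):
  C–C: 2 × 340 = 680
  C–H: 8 × 404 = 3232
  C=C: 1 × 627 = 627
  I–I: 1 × 145 = 145
  Σ(broken) = 4684 kJ
Bonds formed (products):
  C–C: 3 × 340 = 1020
  C–H: 8 × 404 = 3232
  C–I: 2 × 234 = 468
  Σ(formed) = 4720 kJ
ΔH = Σ(broken) − Σ(formed) = 4684 − 4720 = −36 kJ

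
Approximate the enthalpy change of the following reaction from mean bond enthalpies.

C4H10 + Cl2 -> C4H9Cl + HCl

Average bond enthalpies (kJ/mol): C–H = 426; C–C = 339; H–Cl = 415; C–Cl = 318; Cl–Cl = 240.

ΔH ≈ −67 kJ

Bonds broken (reactants):
  C–C: 3 × 339 = 1017
  C–H: 10 × 426 = 4260
  Cl–Cl: 1 × 240 = 240
  Σ(broken) = 5517 kJ
Bonds formed (products):
  C–C: 3 × 339 = 1017
  C–Cl: 1 × 318 = 318
  C–H: 9 × 426 = 3834
  H–Cl: 1 × 415 = 415
  Σ(formed) = 5584 kJ
ΔH = Σ(broken) − Σ(formed) = 5517 − 5584 = −67 kJ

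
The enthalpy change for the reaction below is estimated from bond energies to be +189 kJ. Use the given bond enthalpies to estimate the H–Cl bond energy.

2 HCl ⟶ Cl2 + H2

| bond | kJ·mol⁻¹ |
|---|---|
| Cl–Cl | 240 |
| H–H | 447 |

Let D be the H–Cl bond energy.
Σ(broken) = 2×D = 2D
Σ(formed) = 1×240 + 1×447 = 687
ΔH = Σ(broken) − Σ(formed) = (2D) − (687) = −687 + 2D
Setting this equal to +189 kJ gives 2D = 876, so D = 438 kJ/mol.

D(H–Cl) ≈ 438 kJ/mol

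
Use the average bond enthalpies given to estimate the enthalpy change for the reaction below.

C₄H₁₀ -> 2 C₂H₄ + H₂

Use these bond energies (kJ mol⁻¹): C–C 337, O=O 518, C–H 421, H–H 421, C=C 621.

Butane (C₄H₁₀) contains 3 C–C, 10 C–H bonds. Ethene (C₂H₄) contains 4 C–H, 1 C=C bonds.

ΔH ≈ +190 kJ

Bonds broken (reactants):
  C–C: 3 × 337 = 1011
  C–H: 10 × 421 = 4210
  Σ(broken) = 5221 kJ
Bonds formed (products):
  C–H: 8 × 421 = 3368
  C=C: 2 × 621 = 1242
  H–H: 1 × 421 = 421
  Σ(formed) = 5031 kJ
ΔH = Σ(broken) − Σ(formed) = 5221 − 5031 = +190 kJ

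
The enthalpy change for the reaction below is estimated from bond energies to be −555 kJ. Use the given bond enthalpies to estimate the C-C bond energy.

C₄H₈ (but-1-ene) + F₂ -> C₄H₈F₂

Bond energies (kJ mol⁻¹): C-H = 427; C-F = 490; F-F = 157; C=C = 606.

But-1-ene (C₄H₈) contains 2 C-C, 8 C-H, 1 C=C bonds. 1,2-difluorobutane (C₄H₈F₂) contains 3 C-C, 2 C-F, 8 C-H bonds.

Let D be the C-C bond energy.
Σ(broken) = 2×D + 8×427 + 1×606 + 1×157 = 4179 + 2D
Σ(formed) = 3×D + 2×490 + 8×427 = 4396 + 3D
ΔH = Σ(broken) − Σ(formed) = (4179 + 2D) − (4396 + 3D) = −217 − D
Setting this equal to −555 kJ gives D = 338 kJ/mol.

D(C-C) ≈ 338 kJ/mol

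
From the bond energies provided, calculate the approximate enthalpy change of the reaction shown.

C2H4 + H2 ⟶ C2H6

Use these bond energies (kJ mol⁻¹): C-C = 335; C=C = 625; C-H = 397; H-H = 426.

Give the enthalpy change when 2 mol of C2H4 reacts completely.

ΔH = −156 kJ

Bonds broken (reactants):
  C-H: 4 × 397 = 1588
  C=C: 1 × 625 = 625
  H-H: 1 × 426 = 426
  Σ(broken) = 2639 kJ
Bonds formed (products):
  C-C: 1 × 335 = 335
  C-H: 6 × 397 = 2382
  Σ(formed) = 2717 kJ
ΔH = Σ(broken) − Σ(formed) = 2639 − 2717 = −78 kJ
For 2× the reaction as written: 2 × (−78) = −156 kJ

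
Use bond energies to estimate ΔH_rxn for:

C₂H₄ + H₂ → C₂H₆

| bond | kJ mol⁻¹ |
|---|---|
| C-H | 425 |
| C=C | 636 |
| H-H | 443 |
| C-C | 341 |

ΔH ≈ −112 kJ

Bonds broken (reactants):
  C-H: 4 × 425 = 1700
  C=C: 1 × 636 = 636
  H-H: 1 × 443 = 443
  Σ(broken) = 2779 kJ
Bonds formed (products):
  C-C: 1 × 341 = 341
  C-H: 6 × 425 = 2550
  Σ(formed) = 2891 kJ
ΔH = Σ(broken) − Σ(formed) = 2779 − 2891 = −112 kJ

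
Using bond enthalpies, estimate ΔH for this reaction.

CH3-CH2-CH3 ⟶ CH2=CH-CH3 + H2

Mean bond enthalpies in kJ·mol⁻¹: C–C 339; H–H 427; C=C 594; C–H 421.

ΔH ≈ +160 kJ

Bonds broken (reactants):
  C–C: 2 × 339 = 678
  C–H: 8 × 421 = 3368
  Σ(broken) = 4046 kJ
Bonds formed (products):
  C–C: 1 × 339 = 339
  C–H: 6 × 421 = 2526
  C=C: 1 × 594 = 594
  H–H: 1 × 427 = 427
  Σ(formed) = 3886 kJ
ΔH = Σ(broken) − Σ(formed) = 4046 − 3886 = +160 kJ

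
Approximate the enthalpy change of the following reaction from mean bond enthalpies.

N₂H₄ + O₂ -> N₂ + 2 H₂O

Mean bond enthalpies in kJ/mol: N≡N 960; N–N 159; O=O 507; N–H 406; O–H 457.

ΔH ≈ −498 kJ

Bonds broken (reactants):
  N–H: 4 × 406 = 1624
  N–N: 1 × 159 = 159
  O=O: 1 × 507 = 507
  Σ(broken) = 2290 kJ
Bonds formed (products):
  N≡N: 1 × 960 = 960
  O–H: 4 × 457 = 1828
  Σ(formed) = 2788 kJ
ΔH = Σ(broken) − Σ(formed) = 2290 − 2788 = −498 kJ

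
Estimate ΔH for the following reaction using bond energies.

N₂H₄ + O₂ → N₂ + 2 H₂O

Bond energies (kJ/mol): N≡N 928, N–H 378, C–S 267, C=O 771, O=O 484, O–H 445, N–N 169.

Bonds broken (reactants):
  N–H: 4 × 378 = 1512
  N–N: 1 × 169 = 169
  O=O: 1 × 484 = 484
  Σ(broken) = 2165 kJ
Bonds formed (products):
  N≡N: 1 × 928 = 928
  O–H: 4 × 445 = 1780
  Σ(formed) = 2708 kJ
ΔH = Σ(broken) − Σ(formed) = 2165 − 2708 = −543 kJ

ΔH ≈ −543 kJ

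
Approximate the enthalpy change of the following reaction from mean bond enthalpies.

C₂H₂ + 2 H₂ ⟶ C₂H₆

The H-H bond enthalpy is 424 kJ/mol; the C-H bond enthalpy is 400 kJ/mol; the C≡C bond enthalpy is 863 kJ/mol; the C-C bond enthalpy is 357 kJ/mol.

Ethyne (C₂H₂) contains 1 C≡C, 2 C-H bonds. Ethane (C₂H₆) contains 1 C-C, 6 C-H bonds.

ΔH ≈ −246 kJ

Bonds broken (reactants):
  C≡C: 1 × 863 = 863
  C-H: 2 × 400 = 800
  H-H: 2 × 424 = 848
  Σ(broken) = 2511 kJ
Bonds formed (products):
  C-C: 1 × 357 = 357
  C-H: 6 × 400 = 2400
  Σ(formed) = 2757 kJ
ΔH = Σ(broken) − Σ(formed) = 2511 − 2757 = −246 kJ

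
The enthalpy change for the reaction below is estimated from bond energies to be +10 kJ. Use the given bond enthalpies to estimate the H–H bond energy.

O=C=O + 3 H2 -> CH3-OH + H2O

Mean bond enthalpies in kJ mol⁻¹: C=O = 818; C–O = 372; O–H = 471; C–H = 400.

D(H–H) ≈ 453 kJ/mol

Let D be the H–H bond energy.
Σ(broken) = 2×818 + 3×D = 1636 + 3D
Σ(formed) = 3×400 + 1×372 + 3×471 = 2985
ΔH = Σ(broken) − Σ(formed) = (1636 + 3D) − (2985) = −1349 + 3D
Setting this equal to +10 kJ gives 3D = 1359, so D = 453 kJ/mol.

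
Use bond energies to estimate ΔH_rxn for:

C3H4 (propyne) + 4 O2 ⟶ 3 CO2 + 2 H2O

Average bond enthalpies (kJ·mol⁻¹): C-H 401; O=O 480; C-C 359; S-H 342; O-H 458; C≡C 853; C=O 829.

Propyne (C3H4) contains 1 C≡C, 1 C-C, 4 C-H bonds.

ΔH ≈ −2070 kJ

Bonds broken (reactants):
  C≡C: 1 × 853 = 853
  C-C: 1 × 359 = 359
  C-H: 4 × 401 = 1604
  O=O: 4 × 480 = 1920
  Σ(broken) = 4736 kJ
Bonds formed (products):
  C=O: 6 × 829 = 4974
  O-H: 4 × 458 = 1832
  Σ(formed) = 6806 kJ
ΔH = Σ(broken) − Σ(formed) = 4736 − 6806 = −2070 kJ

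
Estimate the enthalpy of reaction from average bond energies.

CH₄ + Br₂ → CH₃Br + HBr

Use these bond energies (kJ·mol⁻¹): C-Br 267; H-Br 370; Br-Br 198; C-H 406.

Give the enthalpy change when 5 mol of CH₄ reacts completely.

Bonds broken (reactants):
  Br-Br: 1 × 198 = 198
  C-H: 4 × 406 = 1624
  Σ(broken) = 1822 kJ
Bonds formed (products):
  C-Br: 1 × 267 = 267
  C-H: 3 × 406 = 1218
  H-Br: 1 × 370 = 370
  Σ(formed) = 1855 kJ
ΔH = Σ(broken) − Σ(formed) = 1822 − 1855 = −33 kJ
For 5× the reaction as written: 5 × (−33) = −165 kJ

ΔH = −165 kJ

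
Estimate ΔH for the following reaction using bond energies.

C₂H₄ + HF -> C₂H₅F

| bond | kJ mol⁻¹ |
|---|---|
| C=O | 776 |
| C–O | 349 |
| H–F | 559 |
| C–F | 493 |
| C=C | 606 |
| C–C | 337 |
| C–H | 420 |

ΔH ≈ −85 kJ

Bonds broken (reactants):
  C–H: 4 × 420 = 1680
  C=C: 1 × 606 = 606
  H–F: 1 × 559 = 559
  Σ(broken) = 2845 kJ
Bonds formed (products):
  C–C: 1 × 337 = 337
  C–F: 1 × 493 = 493
  C–H: 5 × 420 = 2100
  Σ(formed) = 2930 kJ
ΔH = Σ(broken) − Σ(formed) = 2845 − 2930 = −85 kJ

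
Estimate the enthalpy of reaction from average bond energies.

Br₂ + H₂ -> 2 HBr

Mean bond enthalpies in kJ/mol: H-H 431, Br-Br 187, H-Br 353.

Bonds broken (reactants):
  Br-Br: 1 × 187 = 187
  H-H: 1 × 431 = 431
  Σ(broken) = 618 kJ
Bonds formed (products):
  H-Br: 2 × 353 = 706
  Σ(formed) = 706 kJ
ΔH = Σ(broken) − Σ(formed) = 618 − 706 = −88 kJ

ΔH ≈ −88 kJ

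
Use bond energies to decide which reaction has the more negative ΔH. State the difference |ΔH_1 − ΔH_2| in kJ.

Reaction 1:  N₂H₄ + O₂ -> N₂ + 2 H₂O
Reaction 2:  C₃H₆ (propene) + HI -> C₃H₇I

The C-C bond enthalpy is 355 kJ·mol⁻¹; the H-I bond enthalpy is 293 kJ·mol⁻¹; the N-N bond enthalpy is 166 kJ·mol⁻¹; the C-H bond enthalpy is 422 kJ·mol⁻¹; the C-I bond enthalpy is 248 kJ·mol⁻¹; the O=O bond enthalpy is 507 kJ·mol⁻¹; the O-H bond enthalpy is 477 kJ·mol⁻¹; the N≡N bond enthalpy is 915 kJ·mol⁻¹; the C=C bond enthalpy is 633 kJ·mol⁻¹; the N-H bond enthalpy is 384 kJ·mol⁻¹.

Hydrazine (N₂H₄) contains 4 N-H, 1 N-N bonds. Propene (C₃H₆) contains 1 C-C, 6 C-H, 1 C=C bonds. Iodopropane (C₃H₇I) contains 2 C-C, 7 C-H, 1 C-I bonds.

Reaction 1:
  Bonds broken (reactants):
    N-H: 4 × 384 = 1536
    N-N: 1 × 166 = 166
    O=O: 1 × 507 = 507
    Σ(broken) = 2209 kJ
  Bonds formed (products):
    N≡N: 1 × 915 = 915
    O-H: 4 × 477 = 1908
    Σ(formed) = 2823 kJ
  ΔH_1 = 2209 − 2823 = −614 kJ
Reaction 2:
  Bonds broken (reactants):
    C-C: 1 × 355 = 355
    C-H: 6 × 422 = 2532
    C=C: 1 × 633 = 633
    H-I: 1 × 293 = 293
    Σ(broken) = 3813 kJ
  Bonds formed (products):
    C-C: 2 × 355 = 710
    C-H: 7 × 422 = 2954
    C-I: 1 × 248 = 248
    Σ(formed) = 3912 kJ
  ΔH_2 = 3813 − 3912 = −99 kJ
ΔH_1 − ΔH_2 = −515 kJ, so reaction 1 has the more negative ΔH; |ΔH_1 − ΔH_2| = 515 kJ.

Reaction 1, by 515 kJ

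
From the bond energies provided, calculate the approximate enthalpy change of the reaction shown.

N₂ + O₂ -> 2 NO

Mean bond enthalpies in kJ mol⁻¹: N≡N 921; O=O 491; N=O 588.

Bonds broken (reactants):
  N≡N: 1 × 921 = 921
  O=O: 1 × 491 = 491
  Σ(broken) = 1412 kJ
Bonds formed (products):
  N=O: 2 × 588 = 1176
  Σ(formed) = 1176 kJ
ΔH = Σ(broken) − Σ(formed) = 1412 − 1176 = +236 kJ

ΔH ≈ +236 kJ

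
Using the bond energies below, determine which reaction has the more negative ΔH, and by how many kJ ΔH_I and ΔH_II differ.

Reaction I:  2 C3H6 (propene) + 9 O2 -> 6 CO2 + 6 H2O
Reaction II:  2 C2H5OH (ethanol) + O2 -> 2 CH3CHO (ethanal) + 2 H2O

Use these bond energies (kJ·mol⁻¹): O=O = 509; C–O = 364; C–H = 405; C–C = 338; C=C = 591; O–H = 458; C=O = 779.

Reaction I, by 3118 kJ

Reaction I:
  Bonds broken (reactants):
    C–C: 2 × 338 = 676
    C–H: 12 × 405 = 4860
    C=C: 2 × 591 = 1182
    O=O: 9 × 509 = 4581
    Σ(broken) = 11299 kJ
  Bonds formed (products):
    C=O: 12 × 779 = 9348
    O–H: 12 × 458 = 5496
    Σ(formed) = 14844 kJ
  ΔH_I = 11299 − 14844 = −3545 kJ
Reaction II:
  Bonds broken (reactants):
    C–C: 2 × 338 = 676
    C–H: 10 × 405 = 4050
    C–O: 2 × 364 = 728
    O–H: 2 × 458 = 916
    O=O: 1 × 509 = 509
    Σ(broken) = 6879 kJ
  Bonds formed (products):
    C–C: 2 × 338 = 676
    C–H: 8 × 405 = 3240
    C=O: 2 × 779 = 1558
    O–H: 4 × 458 = 1832
    Σ(formed) = 7306 kJ
  ΔH_II = 6879 − 7306 = −427 kJ
ΔH_I − ΔH_II = −3118 kJ, so reaction I has the more negative ΔH; |ΔH_I − ΔH_II| = 3118 kJ.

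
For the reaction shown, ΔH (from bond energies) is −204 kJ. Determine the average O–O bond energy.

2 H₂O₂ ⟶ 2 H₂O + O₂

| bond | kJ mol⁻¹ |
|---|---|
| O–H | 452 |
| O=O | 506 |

Let D be the O–O bond energy.
Σ(broken) = 4×452 + 2×D = 1808 + 2D
Σ(formed) = 4×452 + 1×506 = 2314
ΔH = Σ(broken) − Σ(formed) = (1808 + 2D) − (2314) = −506 + 2D
Setting this equal to −204 kJ gives 2D = 302, so D = 151 kJ/mol.

D(O–O) ≈ 151 kJ/mol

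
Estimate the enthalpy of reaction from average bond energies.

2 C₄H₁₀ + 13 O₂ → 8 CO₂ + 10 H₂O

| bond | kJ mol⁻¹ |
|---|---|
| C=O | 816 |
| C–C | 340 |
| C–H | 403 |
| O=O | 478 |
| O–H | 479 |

ΔH ≈ −6322 kJ

Bonds broken (reactants):
  C–C: 6 × 340 = 2040
  C–H: 20 × 403 = 8060
  O=O: 13 × 478 = 6214
  Σ(broken) = 16314 kJ
Bonds formed (products):
  C=O: 16 × 816 = 13056
  O–H: 20 × 479 = 9580
  Σ(formed) = 22636 kJ
ΔH = Σ(broken) − Σ(formed) = 16314 − 22636 = −6322 kJ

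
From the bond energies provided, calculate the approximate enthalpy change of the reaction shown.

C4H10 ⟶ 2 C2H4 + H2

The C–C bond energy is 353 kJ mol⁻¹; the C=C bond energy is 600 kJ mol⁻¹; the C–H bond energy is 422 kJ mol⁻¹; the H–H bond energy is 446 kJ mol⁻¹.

Bonds broken (reactants):
  C–C: 3 × 353 = 1059
  C–H: 10 × 422 = 4220
  Σ(broken) = 5279 kJ
Bonds formed (products):
  C–H: 8 × 422 = 3376
  C=C: 2 × 600 = 1200
  H–H: 1 × 446 = 446
  Σ(formed) = 5022 kJ
ΔH = Σ(broken) − Σ(formed) = 5279 − 5022 = +257 kJ

ΔH ≈ +257 kJ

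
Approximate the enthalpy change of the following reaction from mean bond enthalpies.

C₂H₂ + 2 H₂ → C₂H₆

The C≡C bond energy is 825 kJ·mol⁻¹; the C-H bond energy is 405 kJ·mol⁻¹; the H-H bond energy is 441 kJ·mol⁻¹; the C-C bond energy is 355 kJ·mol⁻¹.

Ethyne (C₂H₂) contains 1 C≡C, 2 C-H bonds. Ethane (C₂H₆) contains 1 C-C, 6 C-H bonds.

ΔH ≈ −268 kJ

Bonds broken (reactants):
  C≡C: 1 × 825 = 825
  C-H: 2 × 405 = 810
  H-H: 2 × 441 = 882
  Σ(broken) = 2517 kJ
Bonds formed (products):
  C-C: 1 × 355 = 355
  C-H: 6 × 405 = 2430
  Σ(formed) = 2785 kJ
ΔH = Σ(broken) − Σ(formed) = 2517 − 2785 = −268 kJ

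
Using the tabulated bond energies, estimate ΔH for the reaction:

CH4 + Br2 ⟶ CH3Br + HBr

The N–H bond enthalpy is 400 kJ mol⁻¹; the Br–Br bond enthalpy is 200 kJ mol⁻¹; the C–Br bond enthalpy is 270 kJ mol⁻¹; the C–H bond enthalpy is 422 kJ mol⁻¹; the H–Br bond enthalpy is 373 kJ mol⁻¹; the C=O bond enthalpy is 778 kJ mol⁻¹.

ΔH ≈ −21 kJ

Bonds broken (reactants):
  Br–Br: 1 × 200 = 200
  C–H: 4 × 422 = 1688
  Σ(broken) = 1888 kJ
Bonds formed (products):
  C–Br: 1 × 270 = 270
  C–H: 3 × 422 = 1266
  H–Br: 1 × 373 = 373
  Σ(formed) = 1909 kJ
ΔH = Σ(broken) − Σ(formed) = 1888 − 1909 = −21 kJ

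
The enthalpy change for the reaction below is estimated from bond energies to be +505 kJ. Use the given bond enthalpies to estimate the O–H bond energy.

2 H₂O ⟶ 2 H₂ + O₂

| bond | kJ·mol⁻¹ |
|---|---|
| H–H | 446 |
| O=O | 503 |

Let D be the O–H bond energy.
Σ(broken) = 4×D = 4D
Σ(formed) = 2×446 + 1×503 = 1395
ΔH = Σ(broken) − Σ(formed) = (4D) − (1395) = −1395 + 4D
Setting this equal to +505 kJ gives 4D = 1900, so D = 475 kJ/mol.

D(O–H) ≈ 475 kJ/mol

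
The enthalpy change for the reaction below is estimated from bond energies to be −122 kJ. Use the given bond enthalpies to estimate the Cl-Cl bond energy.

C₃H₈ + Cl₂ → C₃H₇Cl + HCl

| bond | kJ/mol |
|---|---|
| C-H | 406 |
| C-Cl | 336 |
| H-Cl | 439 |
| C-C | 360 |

D(Cl-Cl) ≈ 247 kJ/mol

Let D be the Cl-Cl bond energy.
Σ(broken) = 2×360 + 8×406 + 1×D = 3968 + D
Σ(formed) = 2×360 + 1×336 + 7×406 + 1×439 = 4337
ΔH = Σ(broken) − Σ(formed) = (3968 + D) − (4337) = −369 + D
Setting this equal to −122 kJ gives D = 247 kJ/mol.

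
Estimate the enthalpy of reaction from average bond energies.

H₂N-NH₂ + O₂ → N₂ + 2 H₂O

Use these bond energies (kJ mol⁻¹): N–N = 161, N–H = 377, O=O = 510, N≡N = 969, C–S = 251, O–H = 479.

ΔH ≈ −706 kJ

Bonds broken (reactants):
  N–H: 4 × 377 = 1508
  N–N: 1 × 161 = 161
  O=O: 1 × 510 = 510
  Σ(broken) = 2179 kJ
Bonds formed (products):
  N≡N: 1 × 969 = 969
  O–H: 4 × 479 = 1916
  Σ(formed) = 2885 kJ
ΔH = Σ(broken) − Σ(formed) = 2179 − 2885 = −706 kJ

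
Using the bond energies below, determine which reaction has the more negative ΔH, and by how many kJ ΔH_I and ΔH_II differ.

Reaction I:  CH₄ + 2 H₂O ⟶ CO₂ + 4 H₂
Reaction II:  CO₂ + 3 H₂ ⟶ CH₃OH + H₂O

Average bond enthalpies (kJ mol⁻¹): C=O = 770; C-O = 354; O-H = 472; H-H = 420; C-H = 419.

Reaction II, by 571 kJ

Reaction I:
  Bonds broken (reactants):
    C-H: 4 × 419 = 1676
    O-H: 4 × 472 = 1888
    Σ(broken) = 3564 kJ
  Bonds formed (products):
    C=O: 2 × 770 = 1540
    H-H: 4 × 420 = 1680
    Σ(formed) = 3220 kJ
  ΔH_I = 3564 − 3220 = +344 kJ
Reaction II:
  Bonds broken (reactants):
    C=O: 2 × 770 = 1540
    H-H: 3 × 420 = 1260
    Σ(broken) = 2800 kJ
  Bonds formed (products):
    C-H: 3 × 419 = 1257
    C-O: 1 × 354 = 354
    O-H: 3 × 472 = 1416
    Σ(formed) = 3027 kJ
  ΔH_II = 2800 − 3027 = −227 kJ
ΔH_I − ΔH_II = +571 kJ, so reaction II has the more negative ΔH; |ΔH_I − ΔH_II| = 571 kJ.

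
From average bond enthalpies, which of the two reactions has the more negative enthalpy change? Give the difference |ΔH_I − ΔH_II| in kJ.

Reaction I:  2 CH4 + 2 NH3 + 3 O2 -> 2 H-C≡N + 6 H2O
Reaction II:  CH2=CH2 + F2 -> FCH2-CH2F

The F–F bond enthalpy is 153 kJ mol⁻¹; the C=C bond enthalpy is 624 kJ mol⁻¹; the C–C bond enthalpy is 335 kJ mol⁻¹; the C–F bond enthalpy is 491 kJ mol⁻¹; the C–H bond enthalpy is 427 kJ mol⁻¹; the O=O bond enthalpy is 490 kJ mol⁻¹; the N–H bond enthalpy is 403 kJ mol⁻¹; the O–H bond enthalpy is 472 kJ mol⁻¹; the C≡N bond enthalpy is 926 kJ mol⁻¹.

Reaction I, by 526 kJ

Reaction I:
  Bonds broken (reactants):
    C–H: 8 × 427 = 3416
    N–H: 6 × 403 = 2418
    O=O: 3 × 490 = 1470
    Σ(broken) = 7304 kJ
  Bonds formed (products):
    C≡N: 2 × 926 = 1852
    C–H: 2 × 427 = 854
    O–H: 12 × 472 = 5664
    Σ(formed) = 8370 kJ
  ΔH_I = 7304 − 8370 = −1066 kJ
Reaction II:
  Bonds broken (reactants):
    C–H: 4 × 427 = 1708
    C=C: 1 × 624 = 624
    F–F: 1 × 153 = 153
    Σ(broken) = 2485 kJ
  Bonds formed (products):
    C–C: 1 × 335 = 335
    C–F: 2 × 491 = 982
    C–H: 4 × 427 = 1708
    Σ(formed) = 3025 kJ
  ΔH_II = 2485 − 3025 = −540 kJ
ΔH_I − ΔH_II = −526 kJ, so reaction I has the more negative ΔH; |ΔH_I − ΔH_II| = 526 kJ.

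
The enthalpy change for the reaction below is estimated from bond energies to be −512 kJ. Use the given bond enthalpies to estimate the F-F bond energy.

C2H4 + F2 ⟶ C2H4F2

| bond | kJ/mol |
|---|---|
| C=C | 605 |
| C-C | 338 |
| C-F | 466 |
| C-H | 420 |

Let D be the F-F bond energy.
Σ(broken) = 4×420 + 1×605 + 1×D = 2285 + D
Σ(formed) = 1×338 + 2×466 + 4×420 = 2950
ΔH = Σ(broken) − Σ(formed) = (2285 + D) − (2950) = −665 + D
Setting this equal to −512 kJ gives D = 153 kJ/mol.

D(F-F) ≈ 153 kJ/mol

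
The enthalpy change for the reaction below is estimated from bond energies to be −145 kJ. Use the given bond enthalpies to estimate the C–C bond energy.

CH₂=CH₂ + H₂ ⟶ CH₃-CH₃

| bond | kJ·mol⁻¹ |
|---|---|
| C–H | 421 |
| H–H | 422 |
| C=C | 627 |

D(C–C) ≈ 352 kJ/mol

Let D be the C–C bond energy.
Σ(broken) = 4×421 + 1×627 + 1×422 = 2733
Σ(formed) = 1×D + 6×421 = 2526 + D
ΔH = Σ(broken) − Σ(formed) = (2733) − (2526 + D) = +207 − D
Setting this equal to −145 kJ gives D = 352 kJ/mol.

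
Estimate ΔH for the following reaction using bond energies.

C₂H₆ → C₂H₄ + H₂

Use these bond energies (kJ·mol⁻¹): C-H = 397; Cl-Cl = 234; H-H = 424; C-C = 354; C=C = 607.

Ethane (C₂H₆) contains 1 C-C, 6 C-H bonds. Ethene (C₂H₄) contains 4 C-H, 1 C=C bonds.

Bonds broken (reactants):
  C-C: 1 × 354 = 354
  C-H: 6 × 397 = 2382
  Σ(broken) = 2736 kJ
Bonds formed (products):
  C-H: 4 × 397 = 1588
  C=C: 1 × 607 = 607
  H-H: 1 × 424 = 424
  Σ(formed) = 2619 kJ
ΔH = Σ(broken) − Σ(formed) = 2736 − 2619 = +117 kJ

ΔH ≈ +117 kJ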